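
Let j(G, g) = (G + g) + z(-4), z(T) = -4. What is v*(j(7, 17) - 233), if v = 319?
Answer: -67947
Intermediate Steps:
j(G, g) = -4 + G + g (j(G, g) = (G + g) - 4 = -4 + G + g)
v*(j(7, 17) - 233) = 319*((-4 + 7 + 17) - 233) = 319*(20 - 233) = 319*(-213) = -67947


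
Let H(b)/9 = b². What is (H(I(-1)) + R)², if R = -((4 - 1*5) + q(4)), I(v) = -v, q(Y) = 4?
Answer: 36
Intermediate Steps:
H(b) = 9*b²
R = -3 (R = -((4 - 1*5) + 4) = -((4 - 5) + 4) = -(-1 + 4) = -1*3 = -3)
(H(I(-1)) + R)² = (9*(-1*(-1))² - 3)² = (9*1² - 3)² = (9*1 - 3)² = (9 - 3)² = 6² = 36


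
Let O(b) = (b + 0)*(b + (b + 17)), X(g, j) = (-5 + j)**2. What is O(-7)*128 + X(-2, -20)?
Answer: -2063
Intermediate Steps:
O(b) = b*(17 + 2*b) (O(b) = b*(b + (17 + b)) = b*(17 + 2*b))
O(-7)*128 + X(-2, -20) = -7*(17 + 2*(-7))*128 + (-5 - 20)**2 = -7*(17 - 14)*128 + (-25)**2 = -7*3*128 + 625 = -21*128 + 625 = -2688 + 625 = -2063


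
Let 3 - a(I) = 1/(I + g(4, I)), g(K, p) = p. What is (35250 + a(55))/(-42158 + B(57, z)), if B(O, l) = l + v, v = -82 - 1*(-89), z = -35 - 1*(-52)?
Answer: -3877829/4634740 ≈ -0.83669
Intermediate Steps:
z = 17 (z = -35 + 52 = 17)
a(I) = 3 - 1/(2*I) (a(I) = 3 - 1/(I + I) = 3 - 1/(2*I))
v = 7 (v = -82 + 89 = 7)
B(O, l) = 7 + l (B(O, l) = l + 7 = 7 + l)
(35250 + a(55))/(-42158 + B(57, z)) = (35250 + (3 - ½/55))/(-42158 + (7 + 17)) = (35250 + (3 - ½*1/55))/(-42158 + 24) = (35250 + (3 - 1/110))/(-42134) = (35250 + 329/110)*(-1/42134) = (3877829/110)*(-1/42134) = -3877829/4634740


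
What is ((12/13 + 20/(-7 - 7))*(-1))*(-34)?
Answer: -1564/91 ≈ -17.187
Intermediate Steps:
((12/13 + 20/(-7 - 7))*(-1))*(-34) = ((12*(1/13) + 20/(-14))*(-1))*(-34) = ((12/13 + 20*(-1/14))*(-1))*(-34) = ((12/13 - 10/7)*(-1))*(-34) = -46/91*(-1)*(-34) = (46/91)*(-34) = -1564/91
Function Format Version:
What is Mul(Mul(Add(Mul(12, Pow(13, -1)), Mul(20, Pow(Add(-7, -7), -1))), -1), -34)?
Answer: Rational(-1564, 91) ≈ -17.187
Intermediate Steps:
Mul(Mul(Add(Mul(12, Pow(13, -1)), Mul(20, Pow(Add(-7, -7), -1))), -1), -34) = Mul(Mul(Add(Mul(12, Rational(1, 13)), Mul(20, Pow(-14, -1))), -1), -34) = Mul(Mul(Add(Rational(12, 13), Mul(20, Rational(-1, 14))), -1), -34) = Mul(Mul(Add(Rational(12, 13), Rational(-10, 7)), -1), -34) = Mul(Mul(Rational(-46, 91), -1), -34) = Mul(Rational(46, 91), -34) = Rational(-1564, 91)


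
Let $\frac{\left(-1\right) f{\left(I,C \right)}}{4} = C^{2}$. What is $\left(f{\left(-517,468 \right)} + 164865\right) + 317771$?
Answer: $-393460$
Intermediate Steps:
$f{\left(I,C \right)} = - 4 C^{2}$
$\left(f{\left(-517,468 \right)} + 164865\right) + 317771 = \left(- 4 \cdot 468^{2} + 164865\right) + 317771 = \left(\left(-4\right) 219024 + 164865\right) + 317771 = \left(-876096 + 164865\right) + 317771 = -711231 + 317771 = -393460$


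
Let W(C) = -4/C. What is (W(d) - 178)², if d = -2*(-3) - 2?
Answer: 32041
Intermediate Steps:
d = 4 (d = 6 - 2 = 4)
(W(d) - 178)² = (-4/4 - 178)² = (-4*¼ - 178)² = (-1 - 178)² = (-179)² = 32041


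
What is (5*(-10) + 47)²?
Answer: 9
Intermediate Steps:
(5*(-10) + 47)² = (-50 + 47)² = (-3)² = 9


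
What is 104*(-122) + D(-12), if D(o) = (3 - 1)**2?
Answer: -12684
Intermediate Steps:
D(o) = 4 (D(o) = 2**2 = 4)
104*(-122) + D(-12) = 104*(-122) + 4 = -12688 + 4 = -12684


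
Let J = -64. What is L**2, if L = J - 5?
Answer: 4761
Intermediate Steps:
L = -69 (L = -64 - 5 = -69)
L**2 = (-69)**2 = 4761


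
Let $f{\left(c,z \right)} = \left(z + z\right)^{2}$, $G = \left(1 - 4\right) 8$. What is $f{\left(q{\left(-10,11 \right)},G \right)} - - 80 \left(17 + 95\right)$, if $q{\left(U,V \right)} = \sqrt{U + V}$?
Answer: $11264$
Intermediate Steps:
$G = -24$ ($G = \left(-3\right) 8 = -24$)
$f{\left(c,z \right)} = 4 z^{2}$ ($f{\left(c,z \right)} = \left(2 z\right)^{2} = 4 z^{2}$)
$f{\left(q{\left(-10,11 \right)},G \right)} - - 80 \left(17 + 95\right) = 4 \left(-24\right)^{2} - - 80 \left(17 + 95\right) = 4 \cdot 576 - \left(-80\right) 112 = 2304 - -8960 = 2304 + 8960 = 11264$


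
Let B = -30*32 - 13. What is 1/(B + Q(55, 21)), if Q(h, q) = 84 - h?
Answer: -1/944 ≈ -0.0010593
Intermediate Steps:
B = -973 (B = -960 - 13 = -973)
1/(B + Q(55, 21)) = 1/(-973 + (84 - 1*55)) = 1/(-973 + (84 - 55)) = 1/(-973 + 29) = 1/(-944) = -1/944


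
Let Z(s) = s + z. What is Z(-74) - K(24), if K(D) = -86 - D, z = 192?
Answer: 228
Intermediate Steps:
Z(s) = 192 + s (Z(s) = s + 192 = 192 + s)
Z(-74) - K(24) = (192 - 74) - (-86 - 1*24) = 118 - (-86 - 24) = 118 - 1*(-110) = 118 + 110 = 228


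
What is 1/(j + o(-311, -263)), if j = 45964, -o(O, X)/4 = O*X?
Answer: -1/281208 ≈ -3.5561e-6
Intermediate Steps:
o(O, X) = -4*O*X
1/(j + o(-311, -263)) = 1/(45964 - 4*(-311)*(-263)) = 1/(45964 - 327172) = 1/(-281208) = -1/281208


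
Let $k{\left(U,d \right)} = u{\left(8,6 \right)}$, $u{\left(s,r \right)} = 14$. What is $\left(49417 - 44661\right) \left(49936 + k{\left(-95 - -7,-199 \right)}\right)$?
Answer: $237562200$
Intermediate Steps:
$k{\left(U,d \right)} = 14$
$\left(49417 - 44661\right) \left(49936 + k{\left(-95 - -7,-199 \right)}\right) = \left(49417 - 44661\right) \left(49936 + 14\right) = 4756 \cdot 49950 = 237562200$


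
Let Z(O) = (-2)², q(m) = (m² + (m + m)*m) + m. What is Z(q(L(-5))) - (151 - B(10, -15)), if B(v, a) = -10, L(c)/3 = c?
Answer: -157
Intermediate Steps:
L(c) = 3*c
q(m) = m + 3*m² (q(m) = (m² + (2*m)*m) + m = (m² + 2*m²) + m = 3*m² + m = m + 3*m²)
Z(O) = 4
Z(q(L(-5))) - (151 - B(10, -15)) = 4 - (151 - 1*(-10)) = 4 - (151 + 10) = 4 - 1*161 = 4 - 161 = -157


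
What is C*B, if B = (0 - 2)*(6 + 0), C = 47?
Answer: -564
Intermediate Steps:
B = -12 (B = -2*6 = -12)
C*B = 47*(-12) = -564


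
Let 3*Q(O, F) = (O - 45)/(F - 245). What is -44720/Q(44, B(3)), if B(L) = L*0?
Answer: -32869200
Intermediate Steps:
B(L) = 0
Q(O, F) = (-45 + O)/(3*(-245 + F)) (Q(O, F) = ((O - 45)/(F - 245))/3 = ((-45 + O)/(-245 + F))/3 = (-45 + O)/(3*(-245 + F)))
-44720/Q(44, B(3)) = -44720*3*(-245 + 0)/(-45 + 44) = -44720/((1/3)*(-1)/(-245)) = -44720/((1/3)*(-1/245)*(-1)) = -44720/1/735 = -44720*735 = -32869200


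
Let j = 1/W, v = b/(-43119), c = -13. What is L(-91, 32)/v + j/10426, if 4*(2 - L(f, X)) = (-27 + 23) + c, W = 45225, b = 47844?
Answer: -9412635152081/1671052172400 ≈ -5.6328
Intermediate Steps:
v = -1772/1597 (v = 47844/(-43119) = 47844*(-1/43119) = -1772/1597 ≈ -1.1096)
j = 1/45225 ≈ 2.2112e-5
L(f, X) = 25/4 (L(f, X) = 2 - ((-27 + 23) - 13)/4 = 2 - (-4 - 13)/4 = 2 - ¼*(-17) = 2 + 17/4 = 25/4)
L(-91, 32)/v + j/10426 = 25/(4*(-1772/1597)) + (1/45225)/10426 = (25/4)*(-1597/1772) + (1/45225)*(1/10426) = -39925/7088 + 1/471515850 = -9412635152081/1671052172400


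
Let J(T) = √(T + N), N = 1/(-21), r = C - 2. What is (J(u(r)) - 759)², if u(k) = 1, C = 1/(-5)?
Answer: 12097721/21 - 1012*√105/7 ≈ 5.7460e+5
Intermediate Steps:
C = -⅕ ≈ -0.20000
r = -11/5 (r = -⅕ - 2 = -11/5 ≈ -2.2000)
N = -1/21 ≈ -0.047619
J(T) = √(-1/21 + T) (J(T) = √(T - 1/21) = √(-1/21 + T))
(J(u(r)) - 759)² = (√(-21 + 441*1)/21 - 759)² = (√(-21 + 441)/21 - 759)² = (√420/21 - 759)² = ((2*√105)/21 - 759)² = (2*√105/21 - 759)² = (-759 + 2*√105/21)²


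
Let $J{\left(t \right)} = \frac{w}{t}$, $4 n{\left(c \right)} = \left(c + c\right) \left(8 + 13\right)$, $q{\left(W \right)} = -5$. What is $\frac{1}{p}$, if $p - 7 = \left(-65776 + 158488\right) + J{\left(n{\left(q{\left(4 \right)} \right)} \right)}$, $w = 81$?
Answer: $\frac{35}{3245111} \approx 1.0785 \cdot 10^{-5}$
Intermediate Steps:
$n{\left(c \right)} = \frac{21 c}{2}$ ($n{\left(c \right)} = \frac{\left(c + c\right) \left(8 + 13\right)}{4} = \frac{2 c 21}{4} = \frac{42 c}{4} = \frac{21 c}{2}$)
$J{\left(t \right)} = \frac{81}{t}$
$p = \frac{3245111}{35}$ ($p = 7 + \left(\left(-65776 + 158488\right) + \frac{81}{\frac{21}{2} \left(-5\right)}\right) = 7 + \left(92712 + \frac{81}{- \frac{105}{2}}\right) = 7 + \left(92712 + 81 \left(- \frac{2}{105}\right)\right) = 7 + \left(92712 - \frac{54}{35}\right) = 7 + \frac{3244866}{35} = \frac{3245111}{35} \approx 92718.0$)
$\frac{1}{p} = \frac{1}{\frac{3245111}{35}} = \frac{35}{3245111}$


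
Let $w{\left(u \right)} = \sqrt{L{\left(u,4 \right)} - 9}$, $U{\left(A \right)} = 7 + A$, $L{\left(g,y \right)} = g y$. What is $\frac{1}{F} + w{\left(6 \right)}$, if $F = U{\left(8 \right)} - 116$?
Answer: $- \frac{1}{101} + \sqrt{15} \approx 3.8631$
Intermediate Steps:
$w{\left(u \right)} = \sqrt{-9 + 4 u}$ ($w{\left(u \right)} = \sqrt{u 4 - 9} = \sqrt{4 u - 9} = \sqrt{-9 + 4 u}$)
$F = -101$ ($F = \left(7 + 8\right) - 116 = 15 - 116 = -101$)
$\frac{1}{F} + w{\left(6 \right)} = \frac{1}{-101} + \sqrt{-9 + 4 \cdot 6} = - \frac{1}{101} + \sqrt{-9 + 24} = - \frac{1}{101} + \sqrt{15}$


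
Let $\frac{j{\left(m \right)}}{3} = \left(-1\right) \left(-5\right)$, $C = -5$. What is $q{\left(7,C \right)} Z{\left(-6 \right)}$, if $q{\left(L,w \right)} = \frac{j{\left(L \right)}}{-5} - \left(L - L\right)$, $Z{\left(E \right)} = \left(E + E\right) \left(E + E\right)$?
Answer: $-432$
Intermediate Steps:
$j{\left(m \right)} = 15$ ($j{\left(m \right)} = 3 \left(\left(-1\right) \left(-5\right)\right) = 3 \cdot 5 = 15$)
$Z{\left(E \right)} = 4 E^{2}$ ($Z{\left(E \right)} = 2 E 2 E = 4 E^{2}$)
$q{\left(L,w \right)} = -3$ ($q{\left(L,w \right)} = \frac{15}{-5} - \left(L - L\right) = 15 \left(- \frac{1}{5}\right) - 0 = -3 + 0 = -3$)
$q{\left(7,C \right)} Z{\left(-6 \right)} = - 3 \cdot 4 \left(-6\right)^{2} = - 3 \cdot 4 \cdot 36 = \left(-3\right) 144 = -432$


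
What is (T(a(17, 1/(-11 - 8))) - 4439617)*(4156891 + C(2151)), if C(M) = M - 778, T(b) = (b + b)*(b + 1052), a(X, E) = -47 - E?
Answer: -358216716482856/19 ≈ -1.8853e+13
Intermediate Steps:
T(b) = 2*b*(1052 + b) (T(b) = (2*b)*(1052 + b) = 2*b*(1052 + b))
C(M) = -778 + M
(T(a(17, 1/(-11 - 8))) - 4439617)*(4156891 + C(2151)) = (2*(-47 - 1/(-11 - 8))*(1052 + (-47 - 1/(-11 - 8))) - 4439617)*(4156891 + (-778 + 2151)) = (2*(-47 - 1/(-19))*(1052 + (-47 - 1/(-19))) - 4439617)*(4156891 + 1373) = (2*(-47 - 1*(-1/19))*(1052 + (-47 - 1*(-1/19))) - 4439617)*4158264 = (2*(-47 + 1/19)*(1052 + (-47 + 1/19)) - 4439617)*4158264 = (2*(-892/19)*(1052 - 892/19) - 4439617)*4158264 = (2*(-892/19)*(19096/19) - 4439617)*4158264 = (-34067264/361 - 4439617)*4158264 = -1636769001/361*4158264 = -358216716482856/19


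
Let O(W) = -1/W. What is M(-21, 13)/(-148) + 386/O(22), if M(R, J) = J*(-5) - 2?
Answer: -1256749/148 ≈ -8491.5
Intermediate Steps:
M(R, J) = -2 - 5*J (M(R, J) = -5*J - 2 = -2 - 5*J)
M(-21, 13)/(-148) + 386/O(22) = (-2 - 5*13)/(-148) + 386/((-1/22)) = (-2 - 65)*(-1/148) + 386/((-1*1/22)) = -67*(-1/148) + 386/(-1/22) = 67/148 + 386*(-22) = 67/148 - 8492 = -1256749/148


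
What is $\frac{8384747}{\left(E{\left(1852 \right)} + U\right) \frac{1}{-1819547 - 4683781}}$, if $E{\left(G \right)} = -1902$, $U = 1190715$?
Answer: $- \frac{18176253312672}{396271} \approx -4.5868 \cdot 10^{7}$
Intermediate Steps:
$\frac{8384747}{\left(E{\left(1852 \right)} + U\right) \frac{1}{-1819547 - 4683781}} = \frac{8384747}{\left(-1902 + 1190715\right) \frac{1}{-1819547 - 4683781}} = \frac{8384747}{1188813 \frac{1}{-6503328}} = \frac{8384747}{1188813 \left(- \frac{1}{6503328}\right)} = \frac{8384747}{- \frac{396271}{2167776}} = 8384747 \left(- \frac{2167776}{396271}\right) = - \frac{18176253312672}{396271}$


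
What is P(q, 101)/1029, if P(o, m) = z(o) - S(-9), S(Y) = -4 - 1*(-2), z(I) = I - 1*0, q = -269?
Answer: -89/343 ≈ -0.25948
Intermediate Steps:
z(I) = I (z(I) = I + 0 = I)
S(Y) = -2 (S(Y) = -4 + 2 = -2)
P(o, m) = 2 + o (P(o, m) = o - 1*(-2) = o + 2 = 2 + o)
P(q, 101)/1029 = (2 - 269)/1029 = -267*1/1029 = -89/343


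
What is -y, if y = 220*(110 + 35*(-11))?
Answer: 60500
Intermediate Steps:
y = -60500 (y = 220*(110 - 385) = 220*(-275) = -60500)
-y = -1*(-60500) = 60500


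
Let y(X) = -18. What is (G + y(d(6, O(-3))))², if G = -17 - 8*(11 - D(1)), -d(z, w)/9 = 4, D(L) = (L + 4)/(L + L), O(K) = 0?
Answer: 10609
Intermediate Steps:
D(L) = (4 + L)/(2*L) (D(L) = (4 + L)/((2*L)) = (4 + L)*(1/(2*L)) = (4 + L)/(2*L))
d(z, w) = -36 (d(z, w) = -9*4 = -36)
G = -85 (G = -17 - 8*(11 - (4 + 1)/(2*1)) = -17 - 8*(11 - 5/2) = -17 - 8*17/2 = -17 - 68 = -85)
(G + y(d(6, O(-3))))² = (-85 - 18)² = (-103)² = 10609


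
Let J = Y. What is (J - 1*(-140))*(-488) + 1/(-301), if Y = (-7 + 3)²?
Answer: -22914529/301 ≈ -76128.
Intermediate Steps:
Y = 16 (Y = (-4)² = 16)
J = 16
(J - 1*(-140))*(-488) + 1/(-301) = (16 - 1*(-140))*(-488) + 1/(-301) = (16 + 140)*(-488) - 1/301 = 156*(-488) - 1/301 = -76128 - 1/301 = -22914529/301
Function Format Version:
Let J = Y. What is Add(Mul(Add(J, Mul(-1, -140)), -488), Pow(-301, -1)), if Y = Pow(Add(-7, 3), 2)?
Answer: Rational(-22914529, 301) ≈ -76128.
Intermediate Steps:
Y = 16 (Y = Pow(-4, 2) = 16)
J = 16
Add(Mul(Add(J, Mul(-1, -140)), -488), Pow(-301, -1)) = Add(Mul(Add(16, Mul(-1, -140)), -488), Pow(-301, -1)) = Add(Mul(Add(16, 140), -488), Rational(-1, 301)) = Add(Mul(156, -488), Rational(-1, 301)) = Add(-76128, Rational(-1, 301)) = Rational(-22914529, 301)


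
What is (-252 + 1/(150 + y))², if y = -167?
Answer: 18361225/289 ≈ 63534.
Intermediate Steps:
(-252 + 1/(150 + y))² = (-252 + 1/(150 - 167))² = (-252 + 1/(-17))² = (-252 - 1/17)² = (-4285/17)² = 18361225/289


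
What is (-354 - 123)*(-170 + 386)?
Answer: -103032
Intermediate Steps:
(-354 - 123)*(-170 + 386) = -477*216 = -103032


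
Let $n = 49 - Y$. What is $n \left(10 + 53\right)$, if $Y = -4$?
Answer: $3339$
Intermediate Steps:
$n = 53$ ($n = 49 - -4 = 49 + 4 = 53$)
$n \left(10 + 53\right) = 53 \left(10 + 53\right) = 53 \cdot 63 = 3339$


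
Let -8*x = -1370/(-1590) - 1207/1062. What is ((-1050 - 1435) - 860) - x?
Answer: -1506228833/450288 ≈ -3345.0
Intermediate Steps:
x = 15473/450288 (x = -(-1370/(-1590) - 1207/1062)/8 = -(-1370*(-1/1590) - 1207*1/1062)/8 = -(137/159 - 1207/1062)/8 = -⅛*(-15473/56286) = 15473/450288 ≈ 0.034362)
((-1050 - 1435) - 860) - x = ((-1050 - 1435) - 860) - 1*15473/450288 = (-2485 - 860) - 15473/450288 = -3345 - 15473/450288 = -1506228833/450288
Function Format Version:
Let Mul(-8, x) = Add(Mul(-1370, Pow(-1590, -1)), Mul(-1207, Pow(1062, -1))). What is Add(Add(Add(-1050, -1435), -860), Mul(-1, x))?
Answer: Rational(-1506228833, 450288) ≈ -3345.0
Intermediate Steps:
x = Rational(15473, 450288) (x = Mul(Rational(-1, 8), Add(Mul(-1370, Pow(-1590, -1)), Mul(-1207, Pow(1062, -1)))) = Mul(Rational(-1, 8), Add(Mul(-1370, Rational(-1, 1590)), Mul(-1207, Rational(1, 1062)))) = Mul(Rational(-1, 8), Add(Rational(137, 159), Rational(-1207, 1062))) = Mul(Rational(-1, 8), Rational(-15473, 56286)) = Rational(15473, 450288) ≈ 0.034362)
Add(Add(Add(-1050, -1435), -860), Mul(-1, x)) = Add(Add(Add(-1050, -1435), -860), Mul(-1, Rational(15473, 450288))) = Add(Add(-2485, -860), Rational(-15473, 450288)) = Add(-3345, Rational(-15473, 450288)) = Rational(-1506228833, 450288)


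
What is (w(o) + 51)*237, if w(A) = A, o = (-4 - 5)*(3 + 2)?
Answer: 1422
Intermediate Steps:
o = -45 (o = -9*5 = -45)
(w(o) + 51)*237 = (-45 + 51)*237 = 6*237 = 1422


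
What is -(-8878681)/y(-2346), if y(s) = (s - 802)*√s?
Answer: 8878681*I*√2346/7385208 ≈ 58.23*I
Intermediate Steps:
y(s) = √s*(-802 + s) (y(s) = (-802 + s)*√s = √s*(-802 + s))
-(-8878681)/y(-2346) = -(-8878681)/(√(-2346)*(-802 - 2346)) = -(-8878681)/((I*√2346)*(-3148)) = -(-8878681)/((-3148*I*√2346)) = -(-8878681)*I*√2346/7385208 = 8878681*I*√2346/7385208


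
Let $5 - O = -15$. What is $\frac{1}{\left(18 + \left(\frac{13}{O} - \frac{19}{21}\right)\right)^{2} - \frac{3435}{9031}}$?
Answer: $\frac{1593068400}{501040910479} \approx 0.0031795$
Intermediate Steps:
$O = 20$ ($O = 5 - -15 = 5 + 15 = 20$)
$\frac{1}{\left(18 + \left(\frac{13}{O} - \frac{19}{21}\right)\right)^{2} - \frac{3435}{9031}} = \frac{1}{\left(18 + \left(\frac{13}{20} - \frac{19}{21}\right)\right)^{2} - \frac{3435}{9031}} = \frac{1}{\left(18 - \frac{107}{420}\right)^{2} - \frac{3435}{9031}} = \frac{1}{\left(\frac{7453}{420}\right)^{2} - \frac{3435}{9031}} = \frac{1}{\frac{55547209}{176400} - \frac{3435}{9031}} = \frac{1}{\frac{501040910479}{1593068400}} = \frac{1593068400}{501040910479}$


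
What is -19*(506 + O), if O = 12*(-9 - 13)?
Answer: -4598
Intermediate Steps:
O = -264 (O = 12*(-22) = -264)
-19*(506 + O) = -19*(506 - 264) = -19*242 = -4598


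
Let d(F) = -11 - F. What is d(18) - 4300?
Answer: -4329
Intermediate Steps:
d(18) - 4300 = (-11 - 1*18) - 4300 = (-11 - 18) - 4300 = -29 - 4300 = -4329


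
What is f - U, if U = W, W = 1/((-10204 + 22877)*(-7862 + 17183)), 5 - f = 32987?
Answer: -3895999838407/118125033 ≈ -32982.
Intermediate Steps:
f = -32982 (f = 5 - 1*32987 = 5 - 32987 = -32982)
W = 1/118125033 (W = 1/(12673*9321) = 1/118125033 ≈ 8.4656e-9)
U = 1/118125033 ≈ 8.4656e-9
f - U = -32982 - 1*1/118125033 = -32982 - 1/118125033 = -3895999838407/118125033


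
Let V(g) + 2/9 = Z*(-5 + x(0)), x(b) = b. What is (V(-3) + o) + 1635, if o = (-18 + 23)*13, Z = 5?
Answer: 15073/9 ≈ 1674.8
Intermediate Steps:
o = 65 (o = 5*13 = 65)
V(g) = -227/9 (V(g) = -2/9 + 5*(-5 + 0) = -2/9 + 5*(-5) = -2/9 - 25 = -227/9)
(V(-3) + o) + 1635 = (-227/9 + 65) + 1635 = 358/9 + 1635 = 15073/9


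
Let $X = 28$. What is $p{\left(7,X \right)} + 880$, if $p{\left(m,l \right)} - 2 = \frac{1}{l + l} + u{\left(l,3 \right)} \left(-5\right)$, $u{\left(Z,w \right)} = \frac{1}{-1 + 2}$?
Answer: $\frac{49113}{56} \approx 877.02$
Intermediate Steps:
$u{\left(Z,w \right)} = 1$ ($u{\left(Z,w \right)} = 1^{-1} = 1$)
$p{\left(m,l \right)} = -3 + \frac{1}{2 l}$ ($p{\left(m,l \right)} = 2 + \left(\frac{1}{l + l} + 1 \left(-5\right)\right) = 2 - \left(5 - \frac{1}{2 l}\right) = -3 + \frac{1}{2 l}$)
$p{\left(7,X \right)} + 880 = \left(-3 + \frac{1}{2 \cdot 28}\right) + 880 = \left(-3 + \frac{1}{2} \cdot \frac{1}{28}\right) + 880 = \left(-3 + \frac{1}{56}\right) + 880 = - \frac{167}{56} + 880 = \frac{49113}{56}$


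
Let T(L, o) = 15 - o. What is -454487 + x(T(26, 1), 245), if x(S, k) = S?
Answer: -454473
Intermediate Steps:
-454487 + x(T(26, 1), 245) = -454487 + (15 - 1*1) = -454487 + (15 - 1) = -454487 + 14 = -454473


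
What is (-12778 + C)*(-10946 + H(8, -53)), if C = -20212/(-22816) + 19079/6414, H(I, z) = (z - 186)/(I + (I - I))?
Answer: 220625813271395/1573568 ≈ 1.4021e+8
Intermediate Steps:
H(I, z) = (-186 + z)/I (H(I, z) = (-186 + z)/(I + 0) = (-186 + z)/I)
C = 2278009/590088 (C = -20212*(-1/22816) + 19079*(1/6414) = 163/184 + 19079/6414 = 2278009/590088 ≈ 3.8605)
(-12778 + C)*(-10946 + H(8, -53)) = (-12778 + 2278009/590088)*(-10946 + (-186 - 53)/8) = -7537866455*(-10946 + (⅛)*(-239))/590088 = -7537866455*(-10946 - 239/8)/590088 = -7537866455/590088*(-87807/8) = 220625813271395/1573568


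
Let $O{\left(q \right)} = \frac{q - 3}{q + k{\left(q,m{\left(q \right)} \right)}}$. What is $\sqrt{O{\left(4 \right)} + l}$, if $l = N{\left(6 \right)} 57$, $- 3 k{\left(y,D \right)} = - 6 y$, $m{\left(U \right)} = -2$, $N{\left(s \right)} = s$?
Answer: $\frac{\sqrt{12315}}{6} \approx 18.495$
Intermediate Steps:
$k{\left(y,D \right)} = 2 y$ ($k{\left(y,D \right)} = - \frac{\left(-6\right) y}{3} = 2 y$)
$O{\left(q \right)} = \frac{-3 + q}{3 q}$ ($O{\left(q \right)} = \frac{q - 3}{q + 2 q} = \frac{-3 + q}{3 q}$)
$l = 342$ ($l = 6 \cdot 57 = 342$)
$\sqrt{O{\left(4 \right)} + l} = \sqrt{\frac{-3 + 4}{3 \cdot 4} + 342} = \sqrt{\frac{1}{3} \cdot \frac{1}{4} \cdot 1 + 342} = \sqrt{\frac{1}{12} + 342} = \sqrt{\frac{4105}{12}} = \frac{\sqrt{12315}}{6}$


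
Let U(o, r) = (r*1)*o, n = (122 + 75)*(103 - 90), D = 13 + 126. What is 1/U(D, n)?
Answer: 1/355979 ≈ 2.8092e-6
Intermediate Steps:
D = 139
n = 2561 (n = 197*13 = 2561)
U(o, r) = o*r (U(o, r) = r*o = o*r)
1/U(D, n) = 1/(139*2561) = 1/355979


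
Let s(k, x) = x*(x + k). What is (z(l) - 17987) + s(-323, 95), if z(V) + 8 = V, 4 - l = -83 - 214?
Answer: -39354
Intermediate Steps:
l = 301 (l = 4 - (-83 - 214) = 4 - 1*(-297) = 4 + 297 = 301)
s(k, x) = x*(k + x)
z(V) = -8 + V
(z(l) - 17987) + s(-323, 95) = ((-8 + 301) - 17987) + 95*(-323 + 95) = (293 - 17987) + 95*(-228) = -17694 - 21660 = -39354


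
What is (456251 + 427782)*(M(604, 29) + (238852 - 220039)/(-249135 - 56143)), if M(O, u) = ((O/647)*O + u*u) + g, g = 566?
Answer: 344120049907244867/197514866 ≈ 1.7422e+9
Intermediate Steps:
M(O, u) = 566 + u**2 + O**2/647 (M(O, u) = ((O/647)*O + u*u) + 566 = ((O*(1/647))*O + u**2) + 566 = ((O/647)*O + u**2) + 566 = (O**2/647 + u**2) + 566 = (u**2 + O**2/647) + 566 = 566 + u**2 + O**2/647)
(456251 + 427782)*(M(604, 29) + (238852 - 220039)/(-249135 - 56143)) = (456251 + 427782)*((566 + 29**2 + (1/647)*604**2) + (238852 - 220039)/(-249135 - 56143)) = 884033*((566 + 841 + (1/647)*364816) + 18813/(-305278)) = 884033*((566 + 841 + 364816/647) + 18813*(-1/305278)) = 884033*(1275145/647 - 18813/305278) = 884033*(389261543299/197514866) = 344120049907244867/197514866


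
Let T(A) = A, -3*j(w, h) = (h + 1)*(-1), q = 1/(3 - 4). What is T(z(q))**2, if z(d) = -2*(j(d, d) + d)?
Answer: 4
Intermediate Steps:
q = -1 (q = 1/(-1) = -1)
j(w, h) = 1/3 + h/3 (j(w, h) = -(h + 1)*(-1)/3 = -(1 + h)*(-1)/3 = -(-1 - h)/3 = 1/3 + h/3)
z(d) = -2/3 - 8*d/3 (z(d) = -2*((1/3 + d/3) + d) = -2*(1/3 + 4*d/3) = -2/3 - 8*d/3)
T(z(q))**2 = (-2/3 - 8/3*(-1))**2 = (-2/3 + 8/3)**2 = 2**2 = 4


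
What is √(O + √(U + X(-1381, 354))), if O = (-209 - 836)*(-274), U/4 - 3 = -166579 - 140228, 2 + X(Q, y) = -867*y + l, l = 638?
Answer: √(286330 + I*√1533498) ≈ 535.1 + 1.157*I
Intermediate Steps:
X(Q, y) = 636 - 867*y (X(Q, y) = -2 + (-867*y + 638) = -2 + (638 - 867*y) = 636 - 867*y)
U = -1227216 (U = 12 + 4*(-166579 - 140228) = 12 + 4*(-306807) = 12 - 1227228 = -1227216)
O = 286330 (O = -1045*(-274) = 286330)
√(O + √(U + X(-1381, 354))) = √(286330 + √(-1227216 + (636 - 867*354))) = √(286330 + √(-1227216 + (636 - 306918))) = √(286330 + √(-1227216 - 306282)) = √(286330 + √(-1533498)) = √(286330 + I*√1533498)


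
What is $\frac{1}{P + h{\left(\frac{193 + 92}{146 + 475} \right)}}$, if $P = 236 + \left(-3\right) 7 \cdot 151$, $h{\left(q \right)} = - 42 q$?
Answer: $- \frac{69}{203845} \approx -0.00033849$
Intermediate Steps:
$P = -2935$ ($P = 236 - 3171 = -2935$)
$\frac{1}{P + h{\left(\frac{193 + 92}{146 + 475} \right)}} = \frac{1}{-2935 - 42 \frac{193 + 92}{146 + 475}} = \frac{1}{-2935 - 42 \cdot \frac{285}{621}} = \frac{1}{-2935 - 42 \cdot 285 \cdot \frac{1}{621}} = \frac{1}{-2935 - \frac{1330}{69}} = \frac{1}{- \frac{203845}{69}} = - \frac{69}{203845}$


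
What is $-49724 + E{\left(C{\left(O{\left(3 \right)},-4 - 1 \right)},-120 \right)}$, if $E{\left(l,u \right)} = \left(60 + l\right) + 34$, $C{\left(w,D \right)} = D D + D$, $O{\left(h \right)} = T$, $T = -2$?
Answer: $-49610$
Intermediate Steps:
$O{\left(h \right)} = -2$
$C{\left(w,D \right)} = D + D^{2}$ ($C{\left(w,D \right)} = D^{2} + D = D + D^{2}$)
$E{\left(l,u \right)} = 94 + l$
$-49724 + E{\left(C{\left(O{\left(3 \right)},-4 - 1 \right)},-120 \right)} = -49724 + \left(94 + \left(-4 - 1\right) \left(1 - 5\right)\right) = -49724 + \left(94 - 5 \left(1 - 5\right)\right) = -49724 + \left(94 - -20\right) = -49724 + \left(94 + 20\right) = -49724 + 114 = -49610$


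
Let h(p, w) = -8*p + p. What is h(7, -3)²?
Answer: 2401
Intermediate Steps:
h(p, w) = -7*p
h(7, -3)² = (-7*7)² = (-49)² = 2401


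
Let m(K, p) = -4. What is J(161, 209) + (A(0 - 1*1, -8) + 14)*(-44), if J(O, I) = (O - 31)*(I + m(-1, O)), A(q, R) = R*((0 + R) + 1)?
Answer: 23570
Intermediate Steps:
A(q, R) = R*(1 + R) (A(q, R) = R*(R + 1) = R*(1 + R))
J(O, I) = (-31 + O)*(-4 + I) (J(O, I) = (O - 31)*(I - 4) = (-31 + O)*(-4 + I))
J(161, 209) + (A(0 - 1*1, -8) + 14)*(-44) = (124 - 31*209 - 4*161 + 209*161) + (-8*(1 - 8) + 14)*(-44) = (124 - 6479 - 644 + 33649) + (-8*(-7) + 14)*(-44) = 26650 + (56 + 14)*(-44) = 26650 + 70*(-44) = 26650 - 3080 = 23570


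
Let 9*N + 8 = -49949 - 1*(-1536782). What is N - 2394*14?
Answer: 1185181/9 ≈ 1.3169e+5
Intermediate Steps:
N = 1486825/9 (N = -8/9 + (-49949 - 1*(-1536782))/9 = -8/9 + (-49949 + 1536782)/9 = -8/9 + (1/9)*1486833 = -8/9 + 495611/3 = 1486825/9 ≈ 1.6520e+5)
N - 2394*14 = 1486825/9 - 2394*14 = 1486825/9 - 1*33516 = 1486825/9 - 33516 = 1185181/9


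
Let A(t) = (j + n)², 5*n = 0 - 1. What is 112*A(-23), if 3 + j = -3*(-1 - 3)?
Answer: 216832/25 ≈ 8673.3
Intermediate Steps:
j = 9 (j = -3 - 3*(-1 - 3) = -3 - 3*(-4) = -3 + 12 = 9)
n = -⅕ (n = (0 - 1)/5 = (⅕)*(-1) = -⅕ ≈ -0.20000)
A(t) = 1936/25 (A(t) = (9 - ⅕)² = (44/5)² = 1936/25)
112*A(-23) = 112*(1936/25) = 216832/25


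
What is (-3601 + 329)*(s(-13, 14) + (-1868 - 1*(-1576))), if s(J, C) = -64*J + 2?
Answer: -1773424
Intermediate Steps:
s(J, C) = 2 - 64*J
(-3601 + 329)*(s(-13, 14) + (-1868 - 1*(-1576))) = (-3601 + 329)*((2 - 64*(-13)) + (-1868 - 1*(-1576))) = -3272*((2 + 832) + (-1868 + 1576)) = -3272*(834 - 292) = -3272*542 = -1773424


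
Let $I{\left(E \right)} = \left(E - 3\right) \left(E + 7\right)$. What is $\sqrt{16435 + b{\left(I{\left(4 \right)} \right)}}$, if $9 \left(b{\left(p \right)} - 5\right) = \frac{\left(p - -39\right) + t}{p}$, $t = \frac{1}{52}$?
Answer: $\frac{\sqrt{1344767567}}{286} \approx 128.22$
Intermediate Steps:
$t = \frac{1}{52} \approx 0.019231$
$I{\left(E \right)} = \left(-3 + E\right) \left(7 + E\right)$
$b{\left(p \right)} = 5 + \frac{\frac{2029}{52} + p}{9 p}$ ($b{\left(p \right)} = 5 + \frac{\left(\left(p - -39\right) + \frac{1}{52}\right) \frac{1}{p}}{9} = 5 + \frac{\left(\left(p + 39\right) + \frac{1}{52}\right) \frac{1}{p}}{9} = 5 + \frac{\left(\left(39 + p\right) + \frac{1}{52}\right) \frac{1}{p}}{9} = 5 + \frac{\left(\frac{2029}{52} + p\right) \frac{1}{p}}{9} = 5 + \frac{\frac{1}{p} \left(\frac{2029}{52} + p\right)}{9} = 5 + \frac{\frac{2029}{52} + p}{9 p}$)
$\sqrt{16435 + b{\left(I{\left(4 \right)} \right)}} = \sqrt{16435 + \frac{2029 + 2392 \left(-21 + 4^{2} + 4 \cdot 4\right)}{468 \left(-21 + 4^{2} + 4 \cdot 4\right)}} = \sqrt{16435 + \frac{2029 + 2392 \left(-21 + 16 + 16\right)}{468 \left(-21 + 16 + 16\right)}} = \sqrt{16435 + \frac{2029 + 2392 \cdot 11}{468 \cdot 11}} = \sqrt{16435 + \frac{1}{468} \cdot \frac{1}{11} \left(2029 + 26312\right)} = \sqrt{16435 + \frac{1}{468} \cdot \frac{1}{11} \cdot 28341} = \sqrt{16435 + \frac{3149}{572}} = \sqrt{\frac{9403969}{572}} = \frac{\sqrt{1344767567}}{286}$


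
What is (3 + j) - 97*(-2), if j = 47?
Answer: 244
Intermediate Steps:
(3 + j) - 97*(-2) = (3 + 47) - 97*(-2) = 50 + 194 = 244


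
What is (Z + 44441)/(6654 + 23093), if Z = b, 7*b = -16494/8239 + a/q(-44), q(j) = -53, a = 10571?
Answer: 135753458378/90926732743 ≈ 1.4930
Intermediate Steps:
b = -87968651/3056669 (b = (-16494/8239 + 10571/(-53))/7 = (-16494*1/8239 + 10571*(-1/53))/7 = (-16494/8239 - 10571/53)/7 = (1/7)*(-87968651/436667) = -87968651/3056669 ≈ -28.779)
Z = -87968651/3056669 ≈ -28.779
(Z + 44441)/(6654 + 23093) = (-87968651/3056669 + 44441)/(6654 + 23093) = (135753458378/3056669)/29747 = (135753458378/3056669)*(1/29747) = 135753458378/90926732743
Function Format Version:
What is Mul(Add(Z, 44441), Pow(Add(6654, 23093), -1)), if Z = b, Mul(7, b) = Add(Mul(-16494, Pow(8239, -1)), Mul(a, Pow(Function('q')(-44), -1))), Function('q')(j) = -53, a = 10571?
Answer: Rational(135753458378, 90926732743) ≈ 1.4930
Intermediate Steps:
b = Rational(-87968651, 3056669) (b = Mul(Rational(1, 7), Add(Mul(-16494, Pow(8239, -1)), Mul(10571, Pow(-53, -1)))) = Mul(Rational(1, 7), Add(Mul(-16494, Rational(1, 8239)), Mul(10571, Rational(-1, 53)))) = Mul(Rational(1, 7), Add(Rational(-16494, 8239), Rational(-10571, 53))) = Mul(Rational(1, 7), Rational(-87968651, 436667)) = Rational(-87968651, 3056669) ≈ -28.779)
Z = Rational(-87968651, 3056669) ≈ -28.779
Mul(Add(Z, 44441), Pow(Add(6654, 23093), -1)) = Mul(Add(Rational(-87968651, 3056669), 44441), Pow(Add(6654, 23093), -1)) = Mul(Rational(135753458378, 3056669), Pow(29747, -1)) = Mul(Rational(135753458378, 3056669), Rational(1, 29747)) = Rational(135753458378, 90926732743)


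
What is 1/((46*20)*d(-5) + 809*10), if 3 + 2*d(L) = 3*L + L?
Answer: -1/2490 ≈ -0.00040161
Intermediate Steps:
d(L) = -3/2 + 2*L (d(L) = -3/2 + (3*L + L)/2 = -3/2 + (4*L)/2 = -3/2 + 2*L)
1/((46*20)*d(-5) + 809*10) = 1/((46*20)*(-3/2 + 2*(-5)) + 809*10) = 1/(920*(-3/2 - 10) + 8090) = 1/(920*(-23/2) + 8090) = 1/(-10580 + 8090) = 1/(-2490) = -1/2490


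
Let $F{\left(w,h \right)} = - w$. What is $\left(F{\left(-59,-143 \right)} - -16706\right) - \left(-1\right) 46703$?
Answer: $63468$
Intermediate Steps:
$\left(F{\left(-59,-143 \right)} - -16706\right) - \left(-1\right) 46703 = \left(\left(-1\right) \left(-59\right) - -16706\right) - \left(-1\right) 46703 = \left(59 + 16706\right) - -46703 = 16765 + 46703 = 63468$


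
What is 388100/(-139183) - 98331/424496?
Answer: -178432901173/59082626768 ≈ -3.0201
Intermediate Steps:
388100/(-139183) - 98331/424496 = 388100*(-1/139183) - 98331*1/424496 = -388100/139183 - 98331/424496 = -178432901173/59082626768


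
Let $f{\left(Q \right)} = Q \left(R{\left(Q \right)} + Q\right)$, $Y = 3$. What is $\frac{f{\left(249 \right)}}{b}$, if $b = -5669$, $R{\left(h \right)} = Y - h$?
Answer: $- \frac{747}{5669} \approx -0.13177$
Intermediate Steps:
$R{\left(h \right)} = 3 - h$
$f{\left(Q \right)} = 3 Q$ ($f{\left(Q \right)} = Q \left(\left(3 - Q\right) + Q\right) = Q 3 = 3 Q$)
$\frac{f{\left(249 \right)}}{b} = \frac{3 \cdot 249}{-5669} = 747 \left(- \frac{1}{5669}\right) = - \frac{747}{5669}$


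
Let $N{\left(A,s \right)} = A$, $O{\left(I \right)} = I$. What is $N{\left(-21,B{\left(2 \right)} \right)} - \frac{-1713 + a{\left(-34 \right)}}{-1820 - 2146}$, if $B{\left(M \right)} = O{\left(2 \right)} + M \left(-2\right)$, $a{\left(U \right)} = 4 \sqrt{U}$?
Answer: $- \frac{28333}{1322} + \frac{2 i \sqrt{34}}{1983} \approx -21.432 + 0.0058809 i$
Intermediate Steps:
$B{\left(M \right)} = 2 - 2 M$ ($B{\left(M \right)} = 2 + M \left(-2\right) = 2 - 2 M$)
$N{\left(-21,B{\left(2 \right)} \right)} - \frac{-1713 + a{\left(-34 \right)}}{-1820 - 2146} = -21 - \frac{-1713 + 4 \sqrt{-34}}{-1820 - 2146} = -21 - \frac{-1713 + 4 i \sqrt{34}}{-3966} = -21 - \left(-1713 + 4 i \sqrt{34}\right) \left(- \frac{1}{3966}\right) = -21 - \left(\frac{571}{1322} - \frac{2 i \sqrt{34}}{1983}\right) = - \frac{28333}{1322} + \frac{2 i \sqrt{34}}{1983}$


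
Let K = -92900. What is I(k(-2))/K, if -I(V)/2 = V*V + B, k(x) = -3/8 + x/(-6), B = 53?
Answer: 30529/26755200 ≈ 0.0011410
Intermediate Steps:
k(x) = -3/8 - x/6 (k(x) = -3*1/8 + x*(-1/6) = -3/8 - x/6)
I(V) = -106 - 2*V**2 (I(V) = -2*(V*V + 53) = -2*(V**2 + 53) = -2*(53 + V**2) = -106 - 2*V**2)
I(k(-2))/K = (-106 - 2*(-3/8 - 1/6*(-2))**2)/(-92900) = (-106 - 2*(-3/8 + 1/3)**2)*(-1/92900) = (-106 - 2*(-1/24)**2)*(-1/92900) = (-106 - 2*1/576)*(-1/92900) = (-106 - 1/288)*(-1/92900) = -30529/288*(-1/92900) = 30529/26755200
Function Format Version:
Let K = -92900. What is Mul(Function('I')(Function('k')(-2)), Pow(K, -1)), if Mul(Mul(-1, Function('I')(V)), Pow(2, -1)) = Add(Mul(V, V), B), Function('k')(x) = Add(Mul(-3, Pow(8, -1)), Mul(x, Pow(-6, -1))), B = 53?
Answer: Rational(30529, 26755200) ≈ 0.0011410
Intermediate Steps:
Function('k')(x) = Add(Rational(-3, 8), Mul(Rational(-1, 6), x)) (Function('k')(x) = Add(Mul(-3, Rational(1, 8)), Mul(x, Rational(-1, 6))) = Add(Rational(-3, 8), Mul(Rational(-1, 6), x)))
Function('I')(V) = Add(-106, Mul(-2, Pow(V, 2))) (Function('I')(V) = Mul(-2, Add(Mul(V, V), 53)) = Mul(-2, Add(Pow(V, 2), 53)) = Mul(-2, Add(53, Pow(V, 2))) = Add(-106, Mul(-2, Pow(V, 2))))
Mul(Function('I')(Function('k')(-2)), Pow(K, -1)) = Mul(Add(-106, Mul(-2, Pow(Add(Rational(-3, 8), Mul(Rational(-1, 6), -2)), 2))), Pow(-92900, -1)) = Mul(Add(-106, Mul(-2, Pow(Add(Rational(-3, 8), Rational(1, 3)), 2))), Rational(-1, 92900)) = Mul(Add(-106, Mul(-2, Pow(Rational(-1, 24), 2))), Rational(-1, 92900)) = Mul(Add(-106, Mul(-2, Rational(1, 576))), Rational(-1, 92900)) = Mul(Add(-106, Rational(-1, 288)), Rational(-1, 92900)) = Mul(Rational(-30529, 288), Rational(-1, 92900)) = Rational(30529, 26755200)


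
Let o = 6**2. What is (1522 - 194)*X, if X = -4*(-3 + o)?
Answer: -175296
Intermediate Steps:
o = 36
X = -132 (X = -4*(-3 + 36) = -4*33 = -132)
(1522 - 194)*X = (1522 - 194)*(-132) = 1328*(-132) = -175296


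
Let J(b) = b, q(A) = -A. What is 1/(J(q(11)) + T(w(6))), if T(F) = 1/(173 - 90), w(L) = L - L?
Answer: -83/912 ≈ -0.091009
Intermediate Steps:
w(L) = 0
T(F) = 1/83
1/(J(q(11)) + T(w(6))) = 1/(-1*11 + 1/83) = 1/(-11 + 1/83) = 1/(-912/83) = -83/912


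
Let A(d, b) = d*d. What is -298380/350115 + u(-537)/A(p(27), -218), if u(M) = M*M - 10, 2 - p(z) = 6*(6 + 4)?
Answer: 6663670731/78519124 ≈ 84.867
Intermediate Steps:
p(z) = -58 (p(z) = 2 - 6*(6 + 4) = 2 - 6*10 = 2 - 1*60 = 2 - 60 = -58)
A(d, b) = d²
u(M) = -10 + M² (u(M) = M² - 10 = -10 + M²)
-298380/350115 + u(-537)/A(p(27), -218) = -298380/350115 + (-10 + (-537)²)/((-58)²) = -298380*1/350115 + (-10 + 288369)/3364 = -19892/23341 + 288359*(1/3364) = -19892/23341 + 288359/3364 = 6663670731/78519124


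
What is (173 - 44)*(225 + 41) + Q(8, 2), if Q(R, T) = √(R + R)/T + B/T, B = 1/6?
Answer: 411793/12 ≈ 34316.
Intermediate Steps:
B = ⅙ ≈ 0.16667
Q(R, T) = 1/(6*T) + √2*√R/T (Q(R, T) = √(R + R)/T + 1/(6*T) = √(2*R)/T + 1/(6*T) = (√2*√R)/T + 1/(6*T) = √2*√R/T + 1/(6*T) = 1/(6*T) + √2*√R/T)
(173 - 44)*(225 + 41) + Q(8, 2) = (173 - 44)*(225 + 41) + (⅙ + √2*√8)/2 = 129*266 + (⅙ + √2*(2*√2))/2 = 34314 + (⅙ + 4)/2 = 34314 + (½)*(25/6) = 34314 + 25/12 = 411793/12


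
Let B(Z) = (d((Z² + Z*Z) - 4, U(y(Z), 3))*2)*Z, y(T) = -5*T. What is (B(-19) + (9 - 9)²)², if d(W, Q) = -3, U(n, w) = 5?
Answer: 12996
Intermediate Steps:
B(Z) = -6*Z (B(Z) = (-3*2)*Z = -6*Z)
(B(-19) + (9 - 9)²)² = (-6*(-19) + (9 - 9)²)² = (114 + 0²)² = (114 + 0)² = 114² = 12996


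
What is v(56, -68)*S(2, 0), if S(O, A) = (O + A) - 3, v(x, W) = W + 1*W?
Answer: 136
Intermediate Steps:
v(x, W) = 2*W (v(x, W) = W + W = 2*W)
S(O, A) = -3 + A + O (S(O, A) = (A + O) - 3 = -3 + A + O)
v(56, -68)*S(2, 0) = (2*(-68))*(-3 + 0 + 2) = -136*(-1) = 136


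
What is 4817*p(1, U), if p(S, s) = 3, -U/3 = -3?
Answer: 14451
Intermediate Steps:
U = 9 (U = -3*(-3) = 9)
4817*p(1, U) = 4817*3 = 14451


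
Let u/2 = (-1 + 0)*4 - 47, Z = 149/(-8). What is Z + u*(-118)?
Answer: 96139/8 ≈ 12017.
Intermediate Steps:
Z = -149/8 (Z = 149*(-⅛) = -149/8 ≈ -18.625)
u = -102 (u = 2*((-1 + 0)*4 - 47) = 2*(-1*4 - 47) = 2*(-4 - 47) = 2*(-51) = -102)
Z + u*(-118) = -149/8 - 102*(-118) = -149/8 + 12036 = 96139/8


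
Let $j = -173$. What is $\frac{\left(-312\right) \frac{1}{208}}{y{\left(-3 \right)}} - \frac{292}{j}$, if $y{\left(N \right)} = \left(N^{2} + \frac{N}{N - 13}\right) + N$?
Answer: $\frac{8252}{5709} \approx 1.4454$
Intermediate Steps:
$y{\left(N \right)} = N + N^{2} + \frac{N}{-13 + N}$ ($y{\left(N \right)} = \left(N^{2} + \frac{N}{-13 + N}\right) + N = N + N^{2} + \frac{N}{-13 + N}$)
$\frac{\left(-312\right) \frac{1}{208}}{y{\left(-3 \right)}} - \frac{292}{j} = \frac{\left(-312\right) \frac{1}{208}}{\left(-3\right) \frac{1}{-13 - 3} \left(-12 + \left(-3\right)^{2} - -36\right)} - \frac{292}{-173} = \frac{\left(-312\right) \frac{1}{208}}{\left(-3\right) \frac{1}{-16} \left(-12 + 9 + 36\right)} - - \frac{292}{173} = - \frac{3}{2 \left(\left(-3\right) \left(- \frac{1}{16}\right) 33\right)} + \frac{292}{173} = - \frac{3}{2 \cdot \frac{99}{16}} + \frac{292}{173} = \left(- \frac{3}{2}\right) \frac{16}{99} + \frac{292}{173} = - \frac{8}{33} + \frac{292}{173} = \frac{8252}{5709}$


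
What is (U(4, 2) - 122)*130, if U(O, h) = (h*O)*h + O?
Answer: -13260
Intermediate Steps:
U(O, h) = O + O*h² (U(O, h) = (O*h)*h + O = O*h² + O = O + O*h²)
(U(4, 2) - 122)*130 = (4*(1 + 2²) - 122)*130 = (4*(1 + 4) - 122)*130 = (4*5 - 122)*130 = (20 - 122)*130 = -102*130 = -13260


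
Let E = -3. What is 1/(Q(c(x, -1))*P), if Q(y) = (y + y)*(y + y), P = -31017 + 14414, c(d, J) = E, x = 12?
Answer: -1/597708 ≈ -1.6731e-6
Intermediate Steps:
c(d, J) = -3
P = -16603
Q(y) = 4*y² (Q(y) = (2*y)*(2*y) = 4*y²)
1/(Q(c(x, -1))*P) = 1/((4*(-3)²)*(-16603)) = -1/16603/(4*9) = -1/16603/36 = (1/36)*(-1/16603) = -1/597708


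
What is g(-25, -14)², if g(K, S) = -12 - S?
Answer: 4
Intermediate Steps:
g(-25, -14)² = (-12 - 1*(-14))² = (-12 + 14)² = 2² = 4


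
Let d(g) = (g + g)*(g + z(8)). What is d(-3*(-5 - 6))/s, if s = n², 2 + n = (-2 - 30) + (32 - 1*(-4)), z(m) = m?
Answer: 1353/2 ≈ 676.50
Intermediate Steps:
d(g) = 2*g*(8 + g) (d(g) = (g + g)*(g + 8) = (2*g)*(8 + g) = 2*g*(8 + g))
n = 2 (n = -2 + ((-2 - 30) + (32 - 1*(-4))) = -2 + (-32 + (32 + 4)) = -2 + (-32 + 36) = -2 + 4 = 2)
s = 4 (s = 2² = 4)
d(-3*(-5 - 6))/s = (2*(-3*(-5 - 6))*(8 - 3*(-5 - 6)))/4 = (2*(-3*(-11))*(8 - 3*(-11)))*(¼) = (2*33*(8 + 33))*(¼) = (2*33*41)*(¼) = 2706*(¼) = 1353/2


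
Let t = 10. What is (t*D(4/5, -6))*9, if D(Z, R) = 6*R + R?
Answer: -3780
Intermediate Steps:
D(Z, R) = 7*R
(t*D(4/5, -6))*9 = (10*(7*(-6)))*9 = (10*(-42))*9 = -420*9 = -3780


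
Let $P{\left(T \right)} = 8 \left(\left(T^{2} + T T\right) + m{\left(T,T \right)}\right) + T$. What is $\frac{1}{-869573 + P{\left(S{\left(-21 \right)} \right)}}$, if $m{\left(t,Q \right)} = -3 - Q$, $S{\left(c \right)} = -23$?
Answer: $- \frac{1}{860972} \approx -1.1615 \cdot 10^{-6}$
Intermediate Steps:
$P{\left(T \right)} = -24 - 7 T + 16 T^{2}$ ($P{\left(T \right)} = 8 \left(\left(T^{2} + T T\right) - \left(3 + T\right)\right) + T = 8 \left(\left(T^{2} + T^{2}\right) - \left(3 + T\right)\right) + T = 8 \left(2 T^{2} - \left(3 + T\right)\right) + T = 8 \left(-3 - T + 2 T^{2}\right) + T = \left(-24 - 8 T + 16 T^{2}\right) + T = -24 - 7 T + 16 T^{2}$)
$\frac{1}{-869573 + P{\left(S{\left(-21 \right)} \right)}} = \frac{1}{-869573 - \left(-137 - 8464\right)} = \frac{1}{-869573 + \left(-24 + 161 + 16 \cdot 529\right)} = \frac{1}{-869573 + \left(-24 + 161 + 8464\right)} = \frac{1}{-869573 + 8601} = \frac{1}{-860972} = - \frac{1}{860972}$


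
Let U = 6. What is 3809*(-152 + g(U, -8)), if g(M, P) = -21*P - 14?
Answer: 7618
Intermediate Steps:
g(M, P) = -14 - 21*P
3809*(-152 + g(U, -8)) = 3809*(-152 + (-14 - 21*(-8))) = 3809*(-152 + (-14 + 168)) = 3809*(-152 + 154) = 3809*2 = 7618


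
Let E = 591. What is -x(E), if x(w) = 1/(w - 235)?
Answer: -1/356 ≈ -0.0028090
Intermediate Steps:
x(w) = 1/(-235 + w)
-x(E) = -1/(-235 + 591) = -1/356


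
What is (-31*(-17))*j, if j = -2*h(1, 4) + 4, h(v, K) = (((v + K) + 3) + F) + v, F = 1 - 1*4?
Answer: -4216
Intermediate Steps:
F = -3 (F = 1 - 4 = -3)
h(v, K) = K + 2*v (h(v, K) = (((v + K) + 3) - 3) + v = (((K + v) + 3) - 3) + v = ((3 + K + v) - 3) + v = (K + v) + v = K + 2*v)
j = -8 (j = -2*(4 + 2*1) + 4 = -2*(4 + 2) + 4 = -2*6 + 4 = -12 + 4 = -8)
(-31*(-17))*j = -31*(-17)*(-8) = 527*(-8) = -4216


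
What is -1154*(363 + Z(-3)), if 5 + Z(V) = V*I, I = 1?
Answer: -409670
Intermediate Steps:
Z(V) = -5 + V (Z(V) = -5 + V*1 = -5 + V)
-1154*(363 + Z(-3)) = -1154*(363 + (-5 - 3)) = -1154*(363 - 8) = -1154*355 = -409670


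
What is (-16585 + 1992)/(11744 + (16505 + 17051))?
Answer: -14593/45300 ≈ -0.32214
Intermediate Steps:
(-16585 + 1992)/(11744 + (16505 + 17051)) = -14593/(11744 + 33556) = -14593/45300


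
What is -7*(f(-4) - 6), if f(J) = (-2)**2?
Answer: 14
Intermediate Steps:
f(J) = 4
-7*(f(-4) - 6) = -7*(4 - 6) = -7*(-2) = 14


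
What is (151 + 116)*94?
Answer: 25098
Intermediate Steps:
(151 + 116)*94 = 267*94 = 25098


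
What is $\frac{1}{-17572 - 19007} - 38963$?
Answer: $- \frac{1425227578}{36579} \approx -38963.0$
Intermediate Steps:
$\frac{1}{-17572 - 19007} - 38963 = \frac{1}{-36579} - 38963 = - \frac{1}{36579} - 38963 = - \frac{1425227578}{36579}$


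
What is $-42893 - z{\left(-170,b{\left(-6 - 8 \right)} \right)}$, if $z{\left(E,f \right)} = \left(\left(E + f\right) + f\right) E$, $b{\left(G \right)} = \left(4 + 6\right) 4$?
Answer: $-58193$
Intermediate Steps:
$b{\left(G \right)} = 40$ ($b{\left(G \right)} = 10 \cdot 4 = 40$)
$z{\left(E,f \right)} = E \left(E + 2 f\right)$ ($z{\left(E,f \right)} = \left(E + 2 f\right) E = E \left(E + 2 f\right)$)
$-42893 - z{\left(-170,b{\left(-6 - 8 \right)} \right)} = -42893 - - 170 \left(-170 + 2 \cdot 40\right) = -42893 - - 170 \left(-170 + 80\right) = -42893 - \left(-170\right) \left(-90\right) = -42893 - 15300 = -58193$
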